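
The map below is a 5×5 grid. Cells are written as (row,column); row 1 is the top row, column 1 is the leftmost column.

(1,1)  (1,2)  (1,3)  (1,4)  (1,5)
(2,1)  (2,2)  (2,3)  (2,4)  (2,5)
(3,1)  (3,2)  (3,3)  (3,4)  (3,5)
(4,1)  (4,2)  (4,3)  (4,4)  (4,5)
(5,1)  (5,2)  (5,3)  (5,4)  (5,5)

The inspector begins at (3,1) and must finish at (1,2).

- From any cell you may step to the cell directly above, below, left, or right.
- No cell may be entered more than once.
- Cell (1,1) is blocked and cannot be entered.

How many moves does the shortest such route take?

3

The Manhattan distance from (3,1) to (1,2) is |3−1| + |1−2| = 3, so at least 3 moves are needed.
A route of 3 moves achieves this: (3,1) → (2,1) → (2,2) → (1,2).
Since 3 matches the lower bound, it is optimal.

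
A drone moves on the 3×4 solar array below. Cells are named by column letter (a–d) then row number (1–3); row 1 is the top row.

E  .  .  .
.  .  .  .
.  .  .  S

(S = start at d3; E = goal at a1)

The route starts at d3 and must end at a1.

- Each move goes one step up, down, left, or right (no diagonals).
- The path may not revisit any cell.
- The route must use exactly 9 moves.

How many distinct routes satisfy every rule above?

11

Need simple routes of exactly 9 moves from d3 to a1 (Manhattan distance 5, so 2 moves are spent on a detour and 2 undoing it).
Branch systematically from the start, pruning whenever the remaining move budget drops below the Manhattan distance to a1 or differs from it in parity. Grouping the completions by first move — via d2: 7; via c3: 4 — and summing: 7 + 4 = 11.
That gives 11 routes.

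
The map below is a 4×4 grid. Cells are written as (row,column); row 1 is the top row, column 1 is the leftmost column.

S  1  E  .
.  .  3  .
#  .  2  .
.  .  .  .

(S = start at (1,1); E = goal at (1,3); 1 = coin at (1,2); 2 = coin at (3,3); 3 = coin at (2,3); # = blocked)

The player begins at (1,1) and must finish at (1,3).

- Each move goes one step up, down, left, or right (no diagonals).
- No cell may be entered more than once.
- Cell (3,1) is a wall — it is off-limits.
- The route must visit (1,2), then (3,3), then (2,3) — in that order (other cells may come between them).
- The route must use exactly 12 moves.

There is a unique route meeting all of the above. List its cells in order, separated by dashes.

The waypoints must appear in the order (1,2), (3,3), (2,3), with no cell reused.
Route from (1,1): right to (1,2), 3× down (reaching (4,2)), 2× right (reaching (4,4)), up to (3,4), left to (3,3), up to (2,3), right to (2,4), up to (1,4), left to (1,3) — 12 moves in all.
Check: order respected (1 at step 1, 2 at step 8, 3 at step 9); 12 moves as required.

(1,1) - (1,2) - (2,2) - (3,2) - (4,2) - (4,3) - (4,4) - (3,4) - (3,3) - (2,3) - (2,4) - (1,4) - (1,3)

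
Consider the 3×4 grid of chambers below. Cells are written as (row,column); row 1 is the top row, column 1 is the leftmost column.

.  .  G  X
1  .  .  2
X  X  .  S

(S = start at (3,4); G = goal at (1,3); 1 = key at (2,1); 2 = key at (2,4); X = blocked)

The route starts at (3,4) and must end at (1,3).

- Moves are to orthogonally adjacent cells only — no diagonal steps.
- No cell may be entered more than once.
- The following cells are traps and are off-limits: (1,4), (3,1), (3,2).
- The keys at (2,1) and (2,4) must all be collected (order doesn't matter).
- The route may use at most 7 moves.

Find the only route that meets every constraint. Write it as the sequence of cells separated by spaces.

(3,4) (2,4) (2,3) (2,2) (2,1) (1,1) (1,2) (1,3)

The budget equals the shortest possible length, so every move has to be on a shortest route through the required cells.
Route from (3,4): up to (2,4), 3× left (reaching (2,1)), up to (1,1), 2× right (reaching (1,3)) — 7 moves in all.
Check: all required cells visited; 7 ≤ 7 moves.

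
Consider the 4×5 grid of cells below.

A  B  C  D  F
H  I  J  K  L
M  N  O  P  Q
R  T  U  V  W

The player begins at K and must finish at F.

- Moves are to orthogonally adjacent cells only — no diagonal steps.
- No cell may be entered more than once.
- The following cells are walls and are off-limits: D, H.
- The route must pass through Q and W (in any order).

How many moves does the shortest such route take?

6

Any route passes through Q and W in some order between K and F. Summing Manhattan distances along each leg and taking the cheapest ordering (K → Q → W → F) gives a lower bound of 2 + 1 + 3 = 6 moves.
A route of 6 moves achieves this: K → P → V → W → Q → L → F.
Since 6 matches the lower bound, it is optimal.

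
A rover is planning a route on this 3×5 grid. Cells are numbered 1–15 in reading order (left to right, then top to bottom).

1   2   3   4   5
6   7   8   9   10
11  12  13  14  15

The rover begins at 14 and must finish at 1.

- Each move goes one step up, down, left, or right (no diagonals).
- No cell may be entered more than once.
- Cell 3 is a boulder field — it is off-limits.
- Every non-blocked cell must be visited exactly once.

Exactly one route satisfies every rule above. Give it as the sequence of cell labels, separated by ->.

Need to visit all 14 open cells exactly once, starting at 14 and ending at 1.
Route from 14: right to 15, 2× up (reaching 5), left to 4, down to 9, left to 8, down to 13, 2× left (reaching 11), up to 6, right to 7, up to 2, left to 1 — 13 moves in all.
Check: all 14 open cells covered.

14 -> 15 -> 10 -> 5 -> 4 -> 9 -> 8 -> 13 -> 12 -> 11 -> 6 -> 7 -> 2 -> 1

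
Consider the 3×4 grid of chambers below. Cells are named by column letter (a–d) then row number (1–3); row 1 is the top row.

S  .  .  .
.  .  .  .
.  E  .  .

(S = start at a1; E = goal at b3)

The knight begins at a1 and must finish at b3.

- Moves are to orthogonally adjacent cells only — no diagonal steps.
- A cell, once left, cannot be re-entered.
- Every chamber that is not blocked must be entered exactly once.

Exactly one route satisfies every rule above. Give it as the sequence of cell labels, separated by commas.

a1, b1, c1, d1, d2, d3, c3, c2, b2, a2, a3, b3

Need to visit all 12 open cells exactly once, starting at a1 and ending at b3.
Cell a3 has only two open neighbours (a2 and b3), so the path must pass straight through it: one of those is the cell it's entered from and the other is where it exits.
Route from a1: right 3 to d1, down 2 to d3, left 1 to c3, up 1 to c2, left 2 to a2, down 1 to a3, right 1 to b3 — 11 moves in all.
Check: all 12 open cells covered.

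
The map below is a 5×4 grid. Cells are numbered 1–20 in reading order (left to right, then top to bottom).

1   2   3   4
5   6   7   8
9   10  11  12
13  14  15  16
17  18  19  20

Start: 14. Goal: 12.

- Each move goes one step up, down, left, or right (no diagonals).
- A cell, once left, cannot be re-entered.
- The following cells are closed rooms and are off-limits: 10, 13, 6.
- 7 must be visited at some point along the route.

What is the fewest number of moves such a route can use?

Any route passes through 7 somewhere between 14 and 12. Summing Manhattan distances along the two legs (14 → 7 → 12) gives a lower bound of 3 + 2 = 5 moves.
A route of 5 moves achieves this: 14 → 15 → 11 → 7 → 8 → 12.
Since 5 matches the lower bound, it is optimal.

5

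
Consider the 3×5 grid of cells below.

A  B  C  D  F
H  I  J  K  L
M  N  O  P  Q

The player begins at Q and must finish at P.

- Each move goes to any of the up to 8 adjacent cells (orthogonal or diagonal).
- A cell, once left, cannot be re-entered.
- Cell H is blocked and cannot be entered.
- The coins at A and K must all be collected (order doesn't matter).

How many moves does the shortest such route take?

7

Any route passes through A and K in some order between Q and P. Summing Chebyshev distances along each leg and taking the cheapest ordering (Q → K → A → P) gives a lower bound of 1 + 3 + 3 = 7 moves.
A route of 7 moves achieves this: Q → K → C → B → A → I → J → P.
Since 7 matches the lower bound, it is optimal.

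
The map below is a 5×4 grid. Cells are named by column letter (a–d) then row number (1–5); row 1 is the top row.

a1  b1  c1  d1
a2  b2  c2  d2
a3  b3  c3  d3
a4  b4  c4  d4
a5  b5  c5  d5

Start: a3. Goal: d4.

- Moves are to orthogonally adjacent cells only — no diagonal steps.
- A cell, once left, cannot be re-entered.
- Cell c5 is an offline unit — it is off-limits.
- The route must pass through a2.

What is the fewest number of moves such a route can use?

Any route passes through a2 somewhere between a3 and d4. Summing Manhattan distances along the two legs (a3 → a2 → d4) gives a lower bound of 1 + 5 = 6 moves.
A route of 6 moves achieves this: a3 → a2 → b2 → b3 → b4 → c4 → d4.
Since 6 matches the lower bound, it is optimal.

6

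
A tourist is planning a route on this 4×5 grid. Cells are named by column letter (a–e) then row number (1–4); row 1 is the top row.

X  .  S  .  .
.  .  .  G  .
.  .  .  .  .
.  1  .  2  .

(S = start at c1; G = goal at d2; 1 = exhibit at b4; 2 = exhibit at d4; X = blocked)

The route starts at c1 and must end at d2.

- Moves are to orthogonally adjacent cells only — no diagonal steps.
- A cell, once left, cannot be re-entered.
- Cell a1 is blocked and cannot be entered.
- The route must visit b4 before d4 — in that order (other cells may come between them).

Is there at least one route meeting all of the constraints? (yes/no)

yes

One route that works: c1 → c2 → c3 → b3 → b4 → c4 → d4 → d3 → d2.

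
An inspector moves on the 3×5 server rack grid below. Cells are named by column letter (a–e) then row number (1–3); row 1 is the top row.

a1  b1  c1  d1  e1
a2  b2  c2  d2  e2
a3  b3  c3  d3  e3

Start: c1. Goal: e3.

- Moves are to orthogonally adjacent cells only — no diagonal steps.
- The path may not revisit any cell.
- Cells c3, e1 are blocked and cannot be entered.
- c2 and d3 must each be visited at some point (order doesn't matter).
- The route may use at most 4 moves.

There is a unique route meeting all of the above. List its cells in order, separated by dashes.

c1 - c2 - d2 - d3 - e3

The 4-move cap with required stops at c2, d3 leaves no slack for detours.
Route from c1: down to c2, right to d2, down to d3, right to e3 — 4 moves in all.
Check: all required cells visited; 4 ≤ 4 moves.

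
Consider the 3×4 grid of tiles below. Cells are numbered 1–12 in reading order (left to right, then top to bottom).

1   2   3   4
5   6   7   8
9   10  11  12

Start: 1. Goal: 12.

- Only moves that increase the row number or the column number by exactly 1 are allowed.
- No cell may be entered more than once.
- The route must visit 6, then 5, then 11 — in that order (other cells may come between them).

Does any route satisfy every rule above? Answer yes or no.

5 lies to the left of 6, so going from 6 to 5 would need a leftward move — but moves only go right/down, so 6 cannot be visited before 5.

no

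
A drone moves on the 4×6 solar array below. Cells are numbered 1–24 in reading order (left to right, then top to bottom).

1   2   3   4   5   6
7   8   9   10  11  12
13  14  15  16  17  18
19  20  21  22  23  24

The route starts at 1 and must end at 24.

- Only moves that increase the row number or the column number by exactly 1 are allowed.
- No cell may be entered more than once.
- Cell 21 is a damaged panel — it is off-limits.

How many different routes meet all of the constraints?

A right/down-only route from 1 to 24 makes exactly 3 down-moves and 5 right-moves in some order.
With no other constraints that would be C(8,3) = 56 routes.
Subtract routes through each blocked cell (inclusion–exclusion for overlaps): − through 21: 10 → 46.
That gives 46 routes.

46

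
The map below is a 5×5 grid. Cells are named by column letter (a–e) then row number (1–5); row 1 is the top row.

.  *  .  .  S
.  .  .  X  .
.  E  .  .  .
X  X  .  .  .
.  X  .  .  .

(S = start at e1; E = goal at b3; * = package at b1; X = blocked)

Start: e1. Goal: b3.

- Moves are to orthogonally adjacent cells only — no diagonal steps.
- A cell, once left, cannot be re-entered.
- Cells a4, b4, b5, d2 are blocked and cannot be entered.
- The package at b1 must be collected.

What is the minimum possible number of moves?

5

Any route passes through b1 somewhere between e1 and b3. Summing Manhattan distances along the two legs (e1 → b1 → b3) gives a lower bound of 3 + 2 = 5 moves.
A route of 5 moves achieves this: e1 → d1 → c1 → b1 → b2 → b3.
Since 5 matches the lower bound, it is optimal.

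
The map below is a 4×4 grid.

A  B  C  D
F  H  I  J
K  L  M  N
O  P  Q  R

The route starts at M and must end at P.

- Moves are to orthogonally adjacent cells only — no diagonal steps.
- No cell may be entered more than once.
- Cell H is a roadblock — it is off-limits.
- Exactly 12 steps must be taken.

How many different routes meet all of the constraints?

Need simple routes of exactly 12 moves from M to P (Manhattan distance 2, so 5 moves are spent on a detour and 5 undoing it).
Enumerating: M Q R N J D C B A F K O P | M Q R N J D C B A F K L P | M Q R N J I C B A F K O P | M Q R N J I C B A F K L P | M L K F A B C I J N R Q P | M L K F A B C D J N R Q P.
That gives 6 routes.

6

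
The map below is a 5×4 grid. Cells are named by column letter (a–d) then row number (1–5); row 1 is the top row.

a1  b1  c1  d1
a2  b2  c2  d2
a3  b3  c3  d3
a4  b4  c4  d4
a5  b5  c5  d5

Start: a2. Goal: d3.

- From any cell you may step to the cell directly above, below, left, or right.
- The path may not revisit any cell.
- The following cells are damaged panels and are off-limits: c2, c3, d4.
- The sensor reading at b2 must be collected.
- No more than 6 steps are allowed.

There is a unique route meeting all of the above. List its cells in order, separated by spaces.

a2 b2 b1 c1 d1 d2 d3

The budget equals the shortest possible length, so every move has to be on a shortest route through the required cells.
Route from a2: right to b2, up to b1, 2× right (reaching d1), 2× down (reaching d3) — 6 moves in all.
Check: all required cells visited; 6 ≤ 6 moves.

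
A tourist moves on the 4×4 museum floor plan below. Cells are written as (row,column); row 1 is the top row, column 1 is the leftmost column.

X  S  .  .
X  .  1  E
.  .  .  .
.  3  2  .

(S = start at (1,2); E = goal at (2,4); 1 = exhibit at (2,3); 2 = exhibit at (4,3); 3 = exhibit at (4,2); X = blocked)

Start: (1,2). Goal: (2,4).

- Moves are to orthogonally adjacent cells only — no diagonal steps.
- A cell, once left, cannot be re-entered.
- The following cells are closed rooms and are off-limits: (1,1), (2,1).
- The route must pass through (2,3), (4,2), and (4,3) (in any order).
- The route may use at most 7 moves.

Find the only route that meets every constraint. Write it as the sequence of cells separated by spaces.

(1,2) (2,2) (3,2) (4,2) (4,3) (3,3) (2,3) (2,4)

Any route must reach (2,3), (4,2), and (4,3) and still end at (2,4) within 7 moves, so the order of the required stops is forced.
Route from (1,2): down 3 to (4,2), right 1 to (4,3), up 2 to (2,3), right 1 to (2,4) — 7 moves in all.
Check: all required cells visited; 7 ≤ 7 moves.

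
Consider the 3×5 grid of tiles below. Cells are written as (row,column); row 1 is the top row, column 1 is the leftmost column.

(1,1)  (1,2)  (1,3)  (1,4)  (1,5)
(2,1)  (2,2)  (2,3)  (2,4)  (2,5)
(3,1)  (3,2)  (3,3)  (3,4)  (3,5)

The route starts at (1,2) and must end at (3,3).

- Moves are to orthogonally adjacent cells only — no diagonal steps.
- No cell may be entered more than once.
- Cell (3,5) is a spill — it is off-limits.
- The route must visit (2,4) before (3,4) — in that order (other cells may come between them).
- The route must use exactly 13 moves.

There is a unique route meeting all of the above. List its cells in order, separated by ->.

The waypoints must appear in the order (2,4), (3,4), with no cell reused.
Route from (1,2): left 1 to (1,1), down 2 to (3,1), right 1 to (3,2), up 1 to (2,2), right 1 to (2,3), up 1 to (1,3), right 2 to (1,5), down 1 to (2,5), left 1 to (2,4), down 1 to (3,4), left 1 to (3,3) — 13 moves in all.
Check: order respected ((2,4) at step 11, (3,4) at step 12); 13 moves as required.

(1,2) -> (1,1) -> (2,1) -> (3,1) -> (3,2) -> (2,2) -> (2,3) -> (1,3) -> (1,4) -> (1,5) -> (2,5) -> (2,4) -> (3,4) -> (3,3)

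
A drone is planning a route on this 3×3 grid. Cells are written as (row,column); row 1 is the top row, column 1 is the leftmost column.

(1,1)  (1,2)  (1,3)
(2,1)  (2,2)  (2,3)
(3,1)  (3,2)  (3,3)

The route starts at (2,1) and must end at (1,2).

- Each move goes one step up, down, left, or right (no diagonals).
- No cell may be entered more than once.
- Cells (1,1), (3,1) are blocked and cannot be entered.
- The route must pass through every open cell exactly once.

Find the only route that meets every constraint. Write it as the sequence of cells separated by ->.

Need to visit all 7 open cells exactly once, starting at (2,1) and ending at (1,2).
Cell (3,3) has only two open neighbours ((2,3) and (3,2)), so the path must pass straight through it: one of those is the cell it's entered from and the other is where it exits.
Route from (2,1): right to (2,2), down to (3,2), right to (3,3), 2× up (reaching (1,3)), left to (1,2) — 6 moves in all.
Check: all 7 open cells covered.

(2,1) -> (2,2) -> (3,2) -> (3,3) -> (2,3) -> (1,3) -> (1,2)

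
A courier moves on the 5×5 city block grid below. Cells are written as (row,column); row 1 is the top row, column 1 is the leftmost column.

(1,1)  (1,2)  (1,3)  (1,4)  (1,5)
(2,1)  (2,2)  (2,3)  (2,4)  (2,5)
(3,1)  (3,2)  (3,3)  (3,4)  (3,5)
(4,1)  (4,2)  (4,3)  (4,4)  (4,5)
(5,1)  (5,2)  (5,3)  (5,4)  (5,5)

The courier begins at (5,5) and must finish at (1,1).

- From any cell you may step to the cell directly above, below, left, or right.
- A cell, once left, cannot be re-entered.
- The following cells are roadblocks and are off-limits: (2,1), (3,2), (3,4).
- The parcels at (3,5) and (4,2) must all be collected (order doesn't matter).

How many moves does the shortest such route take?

Any route passes through (3,5) and (4,2) in some order between (5,5) and (1,1). Summing Manhattan distances along each leg and taking the cheapest ordering ((5,5) → (3,5) → (4,2) → (1,1)) gives a lower bound of 2 + 4 + 4 = 10 moves.
That bound ignores the blocked cells. Measuring each leg by the fewest moves that actually steer around them ((5,5)→(3,5): 2; (3,5)→(4,2): 4; (4,2)→(1,1): 6) raises the lower bound to 12.
The shortest route satisfying every rule uses 14 moves: (5,5) → (5,4) → (5,3) → (5,2) → (4,2) → (4,3) → (4,4) → (4,5) → (3,5) → (2,5) → (1,5) → (1,4) → (1,3) → (1,2) → (1,1).
The bound of 12 isn't tight here; checking systematically, no route of length 12 through 13 satisfies every constraint, so 14 is the minimum.

14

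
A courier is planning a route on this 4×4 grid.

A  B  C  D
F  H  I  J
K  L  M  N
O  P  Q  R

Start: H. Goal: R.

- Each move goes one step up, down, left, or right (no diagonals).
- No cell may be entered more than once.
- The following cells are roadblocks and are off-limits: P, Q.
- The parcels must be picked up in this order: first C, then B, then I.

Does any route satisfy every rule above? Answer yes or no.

no

Ignoring the required order, 13 revisit-free routes from H to R pass through all of C, B, and I; the waypoint orders that occur are B → C → I (9); I → C → B (2); B → I → C (1); I → B → C (1) — never C → B → I.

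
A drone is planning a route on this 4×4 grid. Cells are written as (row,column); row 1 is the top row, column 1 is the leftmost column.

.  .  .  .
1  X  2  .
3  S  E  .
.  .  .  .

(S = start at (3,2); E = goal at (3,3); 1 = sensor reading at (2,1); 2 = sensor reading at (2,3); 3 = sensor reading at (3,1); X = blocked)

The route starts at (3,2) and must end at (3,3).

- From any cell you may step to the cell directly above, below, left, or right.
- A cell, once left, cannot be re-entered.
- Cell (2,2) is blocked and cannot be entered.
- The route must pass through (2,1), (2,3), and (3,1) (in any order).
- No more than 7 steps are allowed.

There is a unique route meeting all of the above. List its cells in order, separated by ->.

(3,2) -> (3,1) -> (2,1) -> (1,1) -> (1,2) -> (1,3) -> (2,3) -> (3,3)

Any route must reach (2,1), (2,3), and (3,1) and still end at (3,3) within 7 moves, so the order of the required stops is forced.
Route from (3,2): left to (3,1), 2× up (reaching (1,1)), 2× right (reaching (1,3)), 2× down (reaching (3,3)) — 7 moves in all.
Check: all required cells visited; 7 ≤ 7 moves.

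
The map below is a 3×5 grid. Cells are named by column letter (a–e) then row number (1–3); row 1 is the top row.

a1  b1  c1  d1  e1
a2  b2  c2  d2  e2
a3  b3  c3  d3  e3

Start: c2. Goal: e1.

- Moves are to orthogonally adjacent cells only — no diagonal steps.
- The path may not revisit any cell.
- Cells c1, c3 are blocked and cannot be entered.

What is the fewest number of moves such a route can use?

The Manhattan distance from c2 to e1 is |2−1| + |3−5| = 3, so at least 3 moves are needed.
A route of 3 moves achieves this: c2 → d2 → d1 → e1.
Since 3 matches the lower bound, it is optimal.

3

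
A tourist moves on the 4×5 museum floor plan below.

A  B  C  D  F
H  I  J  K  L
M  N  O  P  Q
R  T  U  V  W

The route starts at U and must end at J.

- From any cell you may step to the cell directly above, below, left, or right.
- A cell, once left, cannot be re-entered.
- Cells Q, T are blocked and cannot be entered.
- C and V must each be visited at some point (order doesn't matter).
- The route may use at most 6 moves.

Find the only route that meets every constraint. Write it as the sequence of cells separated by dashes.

U - V - P - K - D - C - J

The budget equals the shortest possible length, so every move has to be on a shortest route through the required cells.
Route from U: right 1 to V, up 3 to D, left 1 to C, down 1 to J — 6 moves in all.
Check: all required cells visited; 6 ≤ 6 moves.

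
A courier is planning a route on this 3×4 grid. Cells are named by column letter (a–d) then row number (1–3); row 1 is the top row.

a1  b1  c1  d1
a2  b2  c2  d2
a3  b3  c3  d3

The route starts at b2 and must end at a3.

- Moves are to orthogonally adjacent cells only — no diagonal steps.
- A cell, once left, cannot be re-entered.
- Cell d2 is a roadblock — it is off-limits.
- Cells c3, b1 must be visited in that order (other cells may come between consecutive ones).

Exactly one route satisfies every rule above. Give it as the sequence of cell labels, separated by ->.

The waypoints must appear in the order c3, b1, with no cell reused.
Route from b2: down to b3, right to c3, 2× up (reaching c1), 2× left (reaching a1), 2× down (reaching a3) — 8 moves in all.
Check: order respected (c3 at step 2, b1 at step 5).

b2 -> b3 -> c3 -> c2 -> c1 -> b1 -> a1 -> a2 -> a3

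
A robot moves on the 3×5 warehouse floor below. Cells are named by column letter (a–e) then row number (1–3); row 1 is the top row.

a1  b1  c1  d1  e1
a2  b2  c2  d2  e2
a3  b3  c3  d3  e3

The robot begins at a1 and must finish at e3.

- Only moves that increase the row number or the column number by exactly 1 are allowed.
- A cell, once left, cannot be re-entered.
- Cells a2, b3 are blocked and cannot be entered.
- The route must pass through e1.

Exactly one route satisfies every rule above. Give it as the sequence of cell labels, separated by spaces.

a1 b1 c1 d1 e1 e2 e3

Moves only go right or down, so the column and row indices never decrease.
Route from a1: 4× right (reaching e1), 2× down (reaching e3) — 6 moves in all.
Check: all required cells visited.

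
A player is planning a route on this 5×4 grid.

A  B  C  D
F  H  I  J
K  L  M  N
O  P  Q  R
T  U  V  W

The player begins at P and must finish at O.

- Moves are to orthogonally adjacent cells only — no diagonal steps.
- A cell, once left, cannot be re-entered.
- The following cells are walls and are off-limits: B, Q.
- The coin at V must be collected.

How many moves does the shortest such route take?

9

Any route passes through V somewhere between P and O. Summing Manhattan distances along the two legs (P → V → O) gives a lower bound of 2 + 3 = 5 moves.
The shortest route satisfying every rule uses 9 moves: P → L → M → N → R → W → V → U → T → O.
The no-revisit rule (legs can't share cells) pushes the minimum above the 5-move bound; an exhaustive check rules out every length from 5 to 8 (on a 4-connected grid the length of any start-to-goal walk has the same parity as the Manhattan bound, so only lengths 5, 7, 9, … need checking), leaving 9 as the minimum.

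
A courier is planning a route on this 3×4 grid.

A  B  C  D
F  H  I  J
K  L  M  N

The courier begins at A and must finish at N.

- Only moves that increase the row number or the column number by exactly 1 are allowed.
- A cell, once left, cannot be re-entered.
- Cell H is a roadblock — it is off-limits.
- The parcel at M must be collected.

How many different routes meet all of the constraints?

A right/down-only route from A to N makes exactly 2 down-moves and 3 right-moves in some order.
With no other constraints that would be C(5,2) = 10 routes.
Split at M and multiply the segment counts (each segment already excludes blocked cells): A→M: 2; M→N: 1; product = 2.
That gives 2 routes.

2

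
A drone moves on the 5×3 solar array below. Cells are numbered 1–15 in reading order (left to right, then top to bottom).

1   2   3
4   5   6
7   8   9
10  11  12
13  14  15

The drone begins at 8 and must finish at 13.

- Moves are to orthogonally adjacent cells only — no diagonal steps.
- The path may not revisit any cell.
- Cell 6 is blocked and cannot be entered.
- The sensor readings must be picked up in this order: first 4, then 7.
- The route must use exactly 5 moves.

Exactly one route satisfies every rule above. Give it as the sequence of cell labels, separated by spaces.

The waypoints must appear in the order 4, 7, with no cell reused.
Route from 8: up to 5, left to 4, 3× down (reaching 13) — 5 moves in all.
Check: order respected (4 at step 2, 7 at step 3); 5 moves as required.

8 5 4 7 10 13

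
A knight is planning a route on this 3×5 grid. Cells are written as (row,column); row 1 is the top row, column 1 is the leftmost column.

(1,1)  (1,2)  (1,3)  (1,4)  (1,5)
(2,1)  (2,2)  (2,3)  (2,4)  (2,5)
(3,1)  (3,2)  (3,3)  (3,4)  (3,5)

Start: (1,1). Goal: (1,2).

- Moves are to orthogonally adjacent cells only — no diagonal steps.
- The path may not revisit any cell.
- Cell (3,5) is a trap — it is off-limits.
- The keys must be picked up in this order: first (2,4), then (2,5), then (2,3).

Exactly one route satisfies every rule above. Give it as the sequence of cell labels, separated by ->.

The waypoints must appear in the order (2,4), (2,5), (2,3), with no cell reused.
Route from (1,1): down 2 to (3,1), right 3 to (3,4), up 1 to (2,4), right 1 to (2,5), up 1 to (1,5), left 2 to (1,3), down 1 to (2,3), left 1 to (2,2), up 1 to (1,2) — 13 moves in all.
Check: order respected ((2,4) at step 6, (2,5) at step 7, (2,3) at step 11).

(1,1) -> (2,1) -> (3,1) -> (3,2) -> (3,3) -> (3,4) -> (2,4) -> (2,5) -> (1,5) -> (1,4) -> (1,3) -> (2,3) -> (2,2) -> (1,2)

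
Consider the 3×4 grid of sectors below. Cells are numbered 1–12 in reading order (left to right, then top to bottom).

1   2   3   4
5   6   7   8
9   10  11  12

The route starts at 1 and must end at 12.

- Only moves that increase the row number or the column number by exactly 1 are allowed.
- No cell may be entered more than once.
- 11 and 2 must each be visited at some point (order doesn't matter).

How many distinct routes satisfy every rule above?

3

A right/down-only route from 1 to 12 makes exactly 2 down-moves and 3 right-moves in some order.
With no other constraints that would be C(5,2) = 10 routes.
A monotone route can only reach the required cells in the order 2, 11, so split there and multiply the segment counts: 1→2: 1; 2→11: 3; 11→12: 1; product = 3.
That gives 3 routes.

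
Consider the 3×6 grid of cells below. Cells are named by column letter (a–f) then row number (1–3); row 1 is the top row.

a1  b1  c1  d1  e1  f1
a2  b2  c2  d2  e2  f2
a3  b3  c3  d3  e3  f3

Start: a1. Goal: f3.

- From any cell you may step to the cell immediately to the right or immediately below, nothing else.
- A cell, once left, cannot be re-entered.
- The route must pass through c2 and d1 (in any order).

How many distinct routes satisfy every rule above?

0

A right/down-only route from a1 to f3 makes exactly 2 down-moves and 5 right-moves in some order.
With no other constraints that would be C(7,2) = 21 routes.
c2 is below but to the left of d1: going d1 → c2 would need a leftward move and c2 → d1 an upward move, so no right/down-only route can visit both required cells.
No route satisfies every constraint, so the count is 0.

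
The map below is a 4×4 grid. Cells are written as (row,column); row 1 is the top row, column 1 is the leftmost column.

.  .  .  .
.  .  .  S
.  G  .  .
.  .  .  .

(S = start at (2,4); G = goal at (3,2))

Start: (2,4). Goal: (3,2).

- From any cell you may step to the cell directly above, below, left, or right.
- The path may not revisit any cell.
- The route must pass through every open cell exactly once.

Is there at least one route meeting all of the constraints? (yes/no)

yes

One route that works: (2,4) → (1,4) → (1,3) → (2,3) → (3,3) → (3,4) → (4,4) → (4,3) → (4,2) → (4,1) → (3,1) → (2,1) → (1,1) → (1,2) → (2,2) → (3,2).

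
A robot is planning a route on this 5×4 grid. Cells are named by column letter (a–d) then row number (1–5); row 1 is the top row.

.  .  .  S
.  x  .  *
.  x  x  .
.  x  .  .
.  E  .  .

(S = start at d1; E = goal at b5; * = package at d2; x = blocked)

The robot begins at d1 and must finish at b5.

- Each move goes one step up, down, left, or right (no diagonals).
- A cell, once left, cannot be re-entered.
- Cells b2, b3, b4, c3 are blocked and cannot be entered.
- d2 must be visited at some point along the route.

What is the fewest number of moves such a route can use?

6

Any route passes through d2 somewhere between d1 and b5. Summing Manhattan distances along the two legs (d1 → d2 → b5) gives a lower bound of 1 + 5 = 6 moves.
A route of 6 moves achieves this: d1 → d2 → d3 → d4 → d5 → c5 → b5.
Since 6 matches the lower bound, it is optimal.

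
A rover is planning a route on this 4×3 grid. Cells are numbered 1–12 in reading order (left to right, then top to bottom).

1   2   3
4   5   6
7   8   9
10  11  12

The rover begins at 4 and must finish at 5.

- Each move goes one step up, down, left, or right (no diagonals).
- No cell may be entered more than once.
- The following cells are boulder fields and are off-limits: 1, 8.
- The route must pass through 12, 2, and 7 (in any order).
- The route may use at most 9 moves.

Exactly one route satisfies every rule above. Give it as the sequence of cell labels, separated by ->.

4 -> 7 -> 10 -> 11 -> 12 -> 9 -> 6 -> 3 -> 2 -> 5

Any route must reach 12, 2, and 7 and still end at 5 within 9 moves, so the order of the required stops is forced.
Route from 4: 2× down (reaching 10), 2× right (reaching 12), 3× up (reaching 3), left to 2, down to 5 — 9 moves in all.
Check: all required cells visited; 9 ≤ 9 moves.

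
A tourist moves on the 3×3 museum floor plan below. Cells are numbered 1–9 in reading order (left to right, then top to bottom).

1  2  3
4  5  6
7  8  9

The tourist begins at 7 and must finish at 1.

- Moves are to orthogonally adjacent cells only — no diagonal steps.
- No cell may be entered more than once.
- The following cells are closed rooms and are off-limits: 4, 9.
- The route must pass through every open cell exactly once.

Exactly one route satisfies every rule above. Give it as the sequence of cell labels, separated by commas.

Need to visit all 7 open cells exactly once, starting at 7 and ending at 1.
Cell 6 has only two open neighbours (3 and 5), so the path must pass straight through it: one of those is the cell it's entered from and the other is where it exits.
Route from 7: right 1 to 8, up 1 to 5, right 1 to 6, up 1 to 3, left 2 to 1 — 6 moves in all.
Check: all 7 open cells covered.

7, 8, 5, 6, 3, 2, 1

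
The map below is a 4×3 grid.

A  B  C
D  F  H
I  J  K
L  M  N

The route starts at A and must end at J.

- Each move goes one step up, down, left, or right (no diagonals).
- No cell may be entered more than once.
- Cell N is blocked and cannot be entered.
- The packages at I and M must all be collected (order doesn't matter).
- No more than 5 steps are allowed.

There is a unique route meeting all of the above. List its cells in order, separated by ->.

The budget equals the shortest possible length, so every move has to be on a shortest route through the required cells.
Route from A: 3× down (reaching L), right to M, up to J — 5 moves in all.
Check: all required cells visited; 5 ≤ 5 moves.

A -> D -> I -> L -> M -> J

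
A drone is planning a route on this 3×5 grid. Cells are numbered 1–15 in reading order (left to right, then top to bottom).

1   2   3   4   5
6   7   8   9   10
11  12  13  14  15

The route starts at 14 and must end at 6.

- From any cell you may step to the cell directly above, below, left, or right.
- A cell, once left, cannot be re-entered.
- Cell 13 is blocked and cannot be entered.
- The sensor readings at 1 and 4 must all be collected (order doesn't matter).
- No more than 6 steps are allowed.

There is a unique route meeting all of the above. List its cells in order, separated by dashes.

14 - 9 - 4 - 3 - 2 - 1 - 6

Any route must reach 1 and 4 and still end at 6 within 6 moves, so the order of the required stops is forced.
Route from 14: 2× up (reaching 4), 3× left (reaching 1), down to 6 — 6 moves in all.
Check: all required cells visited; 6 ≤ 6 moves.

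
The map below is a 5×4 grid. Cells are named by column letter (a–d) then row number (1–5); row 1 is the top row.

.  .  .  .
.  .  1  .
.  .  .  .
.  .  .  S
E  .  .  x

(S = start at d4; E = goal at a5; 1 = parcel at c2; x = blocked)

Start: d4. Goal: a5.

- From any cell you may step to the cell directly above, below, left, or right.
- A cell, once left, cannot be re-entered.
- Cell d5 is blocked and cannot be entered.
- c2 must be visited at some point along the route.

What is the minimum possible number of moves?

Any route passes through c2 somewhere between d4 and a5. Summing Manhattan distances along the two legs (d4 → c2 → a5) gives a lower bound of 3 + 5 = 8 moves.
A route of 8 moves achieves this: d4 → d3 → d2 → c2 → c3 → c4 → c5 → b5 → a5.
Since 8 matches the lower bound, it is optimal.

8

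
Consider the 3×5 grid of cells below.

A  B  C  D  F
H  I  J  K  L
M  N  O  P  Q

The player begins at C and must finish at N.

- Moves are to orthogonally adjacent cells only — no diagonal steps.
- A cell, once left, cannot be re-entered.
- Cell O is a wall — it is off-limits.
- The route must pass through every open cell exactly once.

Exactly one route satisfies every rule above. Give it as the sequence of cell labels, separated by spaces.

C D F L Q P K J I B A H M N

Need to visit all 14 open cells exactly once, starting at C and ending at N.
Cell F has only two open neighbours (L and D), so the path must pass straight through it: one of those is the cell it's entered from and the other is where it exits.
Route from C: right 2 to F, down 2 to Q, left 1 to P, up 1 to K, left 2 to I, up 1 to B, left 1 to A, down 2 to M, right 1 to N — 13 moves in all.
Check: all 14 open cells covered.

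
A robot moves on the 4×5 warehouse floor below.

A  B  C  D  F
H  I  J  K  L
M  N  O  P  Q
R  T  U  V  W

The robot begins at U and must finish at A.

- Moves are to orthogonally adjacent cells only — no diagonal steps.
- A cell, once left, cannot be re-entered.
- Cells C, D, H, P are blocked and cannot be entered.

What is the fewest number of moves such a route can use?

5

The Manhattan distance from U to A is |4−1| + |3−1| = 5, so at least 5 moves are needed.
A route of 5 moves achieves this: U → O → J → I → B → A.
Since 5 matches the lower bound, it is optimal.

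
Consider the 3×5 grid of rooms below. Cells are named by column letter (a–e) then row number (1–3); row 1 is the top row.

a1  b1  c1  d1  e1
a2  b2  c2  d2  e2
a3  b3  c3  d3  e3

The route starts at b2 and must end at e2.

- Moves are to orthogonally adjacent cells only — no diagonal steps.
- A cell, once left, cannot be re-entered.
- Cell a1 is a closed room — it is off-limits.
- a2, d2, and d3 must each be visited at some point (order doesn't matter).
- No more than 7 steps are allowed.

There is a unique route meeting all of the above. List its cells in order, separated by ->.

b2 -> a2 -> a3 -> b3 -> c3 -> d3 -> d2 -> e2

The budget equals the shortest possible length, so every move has to be on a shortest route through the required cells.
Route from b2: left to a2, down to a3, 3× right (reaching d3), up to d2, right to e2 — 7 moves in all.
Check: all required cells visited; 7 ≤ 7 moves.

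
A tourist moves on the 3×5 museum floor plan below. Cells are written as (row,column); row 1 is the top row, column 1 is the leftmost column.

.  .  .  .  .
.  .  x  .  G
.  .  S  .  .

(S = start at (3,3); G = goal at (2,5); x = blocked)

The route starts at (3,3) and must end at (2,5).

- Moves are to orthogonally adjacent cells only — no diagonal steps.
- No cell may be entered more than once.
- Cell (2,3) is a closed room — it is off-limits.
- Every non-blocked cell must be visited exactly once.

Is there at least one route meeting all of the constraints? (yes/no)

Colour the cells like a checkerboard: each orthogonal step flips colour, so a Hamiltonian route alternates colours. Here there are 8 cells of one colour and 6 of the other, with start on the opposite colour to the goal — the counts and endpoints can't be arranged into an alternating sequence of length 14, so no Hamiltonian route exists.

no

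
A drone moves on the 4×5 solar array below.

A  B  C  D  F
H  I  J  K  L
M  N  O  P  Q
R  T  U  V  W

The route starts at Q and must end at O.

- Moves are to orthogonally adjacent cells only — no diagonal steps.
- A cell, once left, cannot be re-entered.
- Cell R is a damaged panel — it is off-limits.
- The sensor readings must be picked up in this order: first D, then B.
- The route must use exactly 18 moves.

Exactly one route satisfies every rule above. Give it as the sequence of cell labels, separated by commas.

The waypoints must appear in the order D, B, with no cell reused.
Route from Q: down 1 to W, left 1 to V, up 2 to K, right 1 to L, up 1 to F, left 2 to C, down 1 to J, left 1 to I, up 1 to B, left 1 to A, down 2 to M, right 1 to N, down 1 to T, right 1 to U, up 1 to O — 18 moves in all.
Check: order respected (D at step 7, B at step 11); 18 moves as required.

Q, W, V, P, K, L, F, D, C, J, I, B, A, H, M, N, T, U, O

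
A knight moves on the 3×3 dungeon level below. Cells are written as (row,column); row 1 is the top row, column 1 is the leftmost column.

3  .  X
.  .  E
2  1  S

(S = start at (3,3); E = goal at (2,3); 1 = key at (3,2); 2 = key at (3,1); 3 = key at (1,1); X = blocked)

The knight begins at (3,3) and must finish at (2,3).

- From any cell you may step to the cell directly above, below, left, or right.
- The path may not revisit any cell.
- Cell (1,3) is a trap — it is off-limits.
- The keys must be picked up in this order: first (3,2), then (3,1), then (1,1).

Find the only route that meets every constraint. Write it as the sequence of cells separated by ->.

The waypoints must appear in the order (3,2), (3,1), (1,1), with no cell reused.
Route from (3,3): left 2 to (3,1), up 2 to (1,1), right 1 to (1,2), down 1 to (2,2), right 1 to (2,3) — 7 moves in all.
Check: order respected (1 at step 1, 2 at step 2, 3 at step 4).

(3,3) -> (3,2) -> (3,1) -> (2,1) -> (1,1) -> (1,2) -> (2,2) -> (2,3)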